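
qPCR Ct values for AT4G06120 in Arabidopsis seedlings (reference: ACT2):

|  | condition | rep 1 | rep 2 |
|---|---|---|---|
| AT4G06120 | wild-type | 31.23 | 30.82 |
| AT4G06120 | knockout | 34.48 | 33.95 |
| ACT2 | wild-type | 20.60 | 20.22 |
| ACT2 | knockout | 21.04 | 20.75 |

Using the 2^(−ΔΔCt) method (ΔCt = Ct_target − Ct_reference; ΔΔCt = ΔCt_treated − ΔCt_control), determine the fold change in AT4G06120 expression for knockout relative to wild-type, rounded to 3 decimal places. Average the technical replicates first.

Mean Ct: AT4G06120 wild-type 31.025; AT4G06120 knockout 34.215; ACT2 wild-type 20.410; ACT2 knockout 20.895
ΔCt(wild-type) = 31.025 − 20.410 = 10.615
ΔCt(knockout) = 34.215 − 20.895 = 13.320
ΔΔCt = 13.320 − 10.615 = 2.705
Fold change = 2^(−2.705) = 0.1534

0.153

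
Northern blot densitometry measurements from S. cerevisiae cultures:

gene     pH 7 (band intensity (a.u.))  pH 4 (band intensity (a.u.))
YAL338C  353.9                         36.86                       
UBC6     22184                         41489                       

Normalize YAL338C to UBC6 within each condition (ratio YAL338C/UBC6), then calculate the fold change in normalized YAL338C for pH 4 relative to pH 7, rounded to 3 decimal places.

0.056

YAL338C/UBC6 (pH 7) = 353.9 / 22184 = 0.015953
YAL338C/UBC6 (pH 4) = 36.86 / 41489 = 0.00088843
Fold change = 0.00088843 / 0.015953 = 0.0557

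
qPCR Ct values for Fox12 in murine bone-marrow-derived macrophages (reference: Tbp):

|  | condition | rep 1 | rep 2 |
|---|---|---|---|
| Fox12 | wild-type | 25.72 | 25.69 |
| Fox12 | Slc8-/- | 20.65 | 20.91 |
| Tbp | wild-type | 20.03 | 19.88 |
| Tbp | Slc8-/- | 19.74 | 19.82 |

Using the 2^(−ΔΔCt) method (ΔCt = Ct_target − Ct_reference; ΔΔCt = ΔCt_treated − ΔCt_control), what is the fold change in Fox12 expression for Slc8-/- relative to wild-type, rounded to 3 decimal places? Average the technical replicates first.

Mean Ct: Fox12 wild-type 25.705; Fox12 Slc8-/- 20.780; Tbp wild-type 19.955; Tbp Slc8-/- 19.780
ΔCt(wild-type) = 25.705 − 19.955 = 5.750
ΔCt(Slc8-/-) = 20.780 − 19.780 = 1.000
ΔΔCt = 1.000 − 5.750 = -4.750
Fold change = 2^(−(-4.750)) = 2^4.750 = 26.9087

26.909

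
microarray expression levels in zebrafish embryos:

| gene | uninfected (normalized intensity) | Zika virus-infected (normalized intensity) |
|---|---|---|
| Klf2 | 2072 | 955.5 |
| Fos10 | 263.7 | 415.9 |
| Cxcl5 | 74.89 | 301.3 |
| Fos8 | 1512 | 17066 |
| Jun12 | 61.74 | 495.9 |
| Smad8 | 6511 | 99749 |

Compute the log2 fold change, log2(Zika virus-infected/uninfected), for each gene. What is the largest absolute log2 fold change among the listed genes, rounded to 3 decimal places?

3.937

log2(955.5/2072) = -1.117  (Klf2)
log2(415.9/263.7) = 0.657  (Fos10)
log2(301.3/74.89) = 2.008  (Cxcl5)
log2(17066/1512) = 3.497  (Fos8)
log2(495.9/61.74) = 3.006  (Jun12)
log2(99749/6511) = 3.937  (Smad8)
The largest magnitude belongs to Smad8.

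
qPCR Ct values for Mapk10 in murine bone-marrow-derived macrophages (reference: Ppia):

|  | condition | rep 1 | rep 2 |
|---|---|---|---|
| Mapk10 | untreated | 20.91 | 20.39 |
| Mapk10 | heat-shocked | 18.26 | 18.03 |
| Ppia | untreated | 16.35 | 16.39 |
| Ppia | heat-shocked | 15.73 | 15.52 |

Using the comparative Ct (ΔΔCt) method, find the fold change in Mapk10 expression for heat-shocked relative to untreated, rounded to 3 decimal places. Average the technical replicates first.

3.387

Mean Ct: Mapk10 untreated 20.650; Mapk10 heat-shocked 18.145; Ppia untreated 16.370; Ppia heat-shocked 15.625
ΔCt(untreated) = 20.650 − 16.370 = 4.280
ΔCt(heat-shocked) = 18.145 − 15.625 = 2.520
ΔΔCt = 2.520 − 4.280 = -1.760
Fold change = 2^(−(-1.760)) = 2^1.760 = 3.3870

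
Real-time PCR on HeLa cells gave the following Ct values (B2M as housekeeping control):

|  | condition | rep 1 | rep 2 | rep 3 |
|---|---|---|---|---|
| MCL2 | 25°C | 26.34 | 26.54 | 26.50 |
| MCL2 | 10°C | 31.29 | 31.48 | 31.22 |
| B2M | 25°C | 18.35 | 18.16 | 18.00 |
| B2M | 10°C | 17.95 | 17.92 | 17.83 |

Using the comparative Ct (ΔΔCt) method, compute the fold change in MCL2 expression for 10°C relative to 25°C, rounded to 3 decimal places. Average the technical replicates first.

Mean Ct: MCL2 25°C 26.460; MCL2 10°C 31.330; B2M 25°C 18.170; B2M 10°C 17.900
ΔCt(25°C) = 26.460 − 18.170 = 8.290
ΔCt(10°C) = 31.330 − 17.900 = 13.430
ΔΔCt = 13.430 − 8.290 = 5.140
Fold change = 2^(−5.140) = 0.0284

0.028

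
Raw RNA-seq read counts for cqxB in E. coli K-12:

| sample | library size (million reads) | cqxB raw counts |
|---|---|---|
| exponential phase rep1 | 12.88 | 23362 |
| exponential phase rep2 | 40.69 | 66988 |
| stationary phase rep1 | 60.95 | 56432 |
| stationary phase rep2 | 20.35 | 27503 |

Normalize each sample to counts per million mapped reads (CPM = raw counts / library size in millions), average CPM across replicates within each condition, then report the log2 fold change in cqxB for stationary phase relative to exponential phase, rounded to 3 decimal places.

CPM(exponential phase rep1) = 23362 / 12.88 = 1813.8199
CPM(exponential phase rep2) = 66988 / 40.69 = 1646.3013
CPM(stationary phase rep1) = 56432 / 60.95 = 925.8737
CPM(stationary phase rep2) = 27503 / 20.35 = 1351.4988
mean CPM(exponential phase) = 1730.0606; mean CPM(stationary phase) = 1138.6862
Fold change = 1138.6862 / 1730.0606 = 0.65818
log2(0.65818) = -0.6035

-0.603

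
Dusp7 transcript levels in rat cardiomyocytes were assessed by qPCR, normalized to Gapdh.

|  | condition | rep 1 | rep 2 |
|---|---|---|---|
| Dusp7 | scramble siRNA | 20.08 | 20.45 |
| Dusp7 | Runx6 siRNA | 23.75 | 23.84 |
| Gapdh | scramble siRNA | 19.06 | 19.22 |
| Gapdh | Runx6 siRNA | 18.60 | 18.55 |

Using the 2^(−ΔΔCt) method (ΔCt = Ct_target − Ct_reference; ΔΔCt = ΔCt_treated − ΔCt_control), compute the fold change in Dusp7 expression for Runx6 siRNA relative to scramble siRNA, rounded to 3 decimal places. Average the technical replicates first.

Mean Ct: Dusp7 scramble siRNA 20.265; Dusp7 Runx6 siRNA 23.795; Gapdh scramble siRNA 19.140; Gapdh Runx6 siRNA 18.575
ΔCt(scramble siRNA) = 20.265 − 19.140 = 1.125
ΔCt(Runx6 siRNA) = 23.795 − 18.575 = 5.220
ΔΔCt = 5.220 − 1.125 = 4.095
Fold change = 2^(−4.095) = 0.0585

0.059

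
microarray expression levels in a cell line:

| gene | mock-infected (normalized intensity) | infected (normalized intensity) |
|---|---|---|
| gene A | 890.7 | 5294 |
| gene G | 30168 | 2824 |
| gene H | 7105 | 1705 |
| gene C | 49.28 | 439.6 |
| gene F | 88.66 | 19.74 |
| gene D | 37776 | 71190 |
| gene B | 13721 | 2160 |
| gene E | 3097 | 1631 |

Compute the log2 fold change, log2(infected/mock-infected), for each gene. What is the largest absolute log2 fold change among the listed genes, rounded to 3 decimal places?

3.417

log2(5294/890.7) = 2.571  (gene A)
log2(2824/30168) = -3.417  (gene G)
log2(1705/7105) = -2.059  (gene H)
log2(439.6/49.28) = 3.157  (gene C)
log2(19.74/88.66) = -2.167  (gene F)
log2(71190/37776) = 0.914  (gene D)
log2(2160/13721) = -2.667  (gene B)
log2(1631/3097) = -0.925  (gene E)
The largest magnitude belongs to gene G.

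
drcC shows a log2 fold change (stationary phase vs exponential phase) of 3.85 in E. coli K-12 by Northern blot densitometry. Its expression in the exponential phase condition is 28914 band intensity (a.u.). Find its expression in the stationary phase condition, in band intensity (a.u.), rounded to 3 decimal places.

Fold change = 2^(3.85) = 14.4200
stationary phase expression = 28914 × 14.4200 = 416940.094

416940.094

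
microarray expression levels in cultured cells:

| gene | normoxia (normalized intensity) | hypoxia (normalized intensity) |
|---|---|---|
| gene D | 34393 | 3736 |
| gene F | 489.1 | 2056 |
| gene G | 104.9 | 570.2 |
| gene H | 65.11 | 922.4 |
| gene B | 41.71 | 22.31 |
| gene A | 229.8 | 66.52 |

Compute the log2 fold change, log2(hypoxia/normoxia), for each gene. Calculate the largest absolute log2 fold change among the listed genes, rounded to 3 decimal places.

log2(3736/34393) = -3.203  (gene D)
log2(2056/489.1) = 2.072  (gene F)
log2(570.2/104.9) = 2.442  (gene G)
log2(922.4/65.11) = 3.824  (gene H)
log2(22.31/41.71) = -0.903  (gene B)
log2(66.52/229.8) = -1.789  (gene A)
The largest magnitude belongs to gene H.

3.824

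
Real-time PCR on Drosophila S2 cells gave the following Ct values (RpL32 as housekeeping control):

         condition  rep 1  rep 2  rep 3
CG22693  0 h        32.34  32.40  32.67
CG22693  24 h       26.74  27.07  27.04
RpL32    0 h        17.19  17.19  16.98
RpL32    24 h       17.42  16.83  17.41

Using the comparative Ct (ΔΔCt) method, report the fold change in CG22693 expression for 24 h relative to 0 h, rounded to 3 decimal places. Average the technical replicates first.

49.180

Mean Ct: CG22693 0 h 32.470; CG22693 24 h 26.950; RpL32 0 h 17.120; RpL32 24 h 17.220
ΔCt(0 h) = 32.470 − 17.120 = 15.350
ΔCt(24 h) = 26.950 − 17.220 = 9.730
ΔΔCt = 9.730 − 15.350 = -5.620
Fold change = 2^(−(-5.620)) = 2^5.620 = 49.1800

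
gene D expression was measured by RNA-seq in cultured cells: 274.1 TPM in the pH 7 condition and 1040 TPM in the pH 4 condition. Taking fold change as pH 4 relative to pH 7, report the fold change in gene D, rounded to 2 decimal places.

3.79

Fold change = 1040 / 274.1 = 3.794
gene D is upregulated.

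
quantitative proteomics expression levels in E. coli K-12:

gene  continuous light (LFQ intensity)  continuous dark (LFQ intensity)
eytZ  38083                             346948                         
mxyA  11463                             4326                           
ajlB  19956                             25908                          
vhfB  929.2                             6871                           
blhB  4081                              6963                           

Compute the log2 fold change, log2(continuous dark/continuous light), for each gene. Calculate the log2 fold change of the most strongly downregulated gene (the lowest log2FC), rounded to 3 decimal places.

-1.406

log2(346948/38083) = 3.188  (eytZ)
log2(4326/11463) = -1.406  (mxyA)
log2(25908/19956) = 0.377  (ajlB)
log2(6871/929.2) = 2.886  (vhfB)
log2(6963/4081) = 0.771  (blhB)
mxyA is most strongly downregulated.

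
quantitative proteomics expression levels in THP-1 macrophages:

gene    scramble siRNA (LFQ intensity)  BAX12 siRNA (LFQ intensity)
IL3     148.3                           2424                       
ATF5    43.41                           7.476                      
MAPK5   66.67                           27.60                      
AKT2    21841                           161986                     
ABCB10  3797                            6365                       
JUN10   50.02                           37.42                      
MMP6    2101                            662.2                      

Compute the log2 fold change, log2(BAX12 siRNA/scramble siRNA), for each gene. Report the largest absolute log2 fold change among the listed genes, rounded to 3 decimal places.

4.031

log2(2424/148.3) = 4.031  (IL3)
log2(7.476/43.41) = -2.538  (ATF5)
log2(27.60/66.67) = -1.272  (MAPK5)
log2(161986/21841) = 2.891  (AKT2)
log2(6365/3797) = 0.745  (ABCB10)
log2(37.42/50.02) = -0.419  (JUN10)
log2(662.2/2101) = -1.666  (MMP6)
The largest magnitude belongs to IL3.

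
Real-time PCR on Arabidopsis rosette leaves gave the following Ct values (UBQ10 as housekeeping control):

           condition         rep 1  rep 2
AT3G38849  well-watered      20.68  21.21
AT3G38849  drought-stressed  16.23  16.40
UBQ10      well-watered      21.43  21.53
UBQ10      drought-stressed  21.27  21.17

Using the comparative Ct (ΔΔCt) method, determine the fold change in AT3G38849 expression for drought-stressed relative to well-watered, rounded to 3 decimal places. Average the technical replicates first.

Mean Ct: AT3G38849 well-watered 20.945; AT3G38849 drought-stressed 16.315; UBQ10 well-watered 21.480; UBQ10 drought-stressed 21.220
ΔCt(well-watered) = 20.945 − 21.480 = -0.535
ΔCt(drought-stressed) = 16.315 − 21.220 = -4.905
ΔΔCt = -4.905 − (-0.535) = -4.370
Fold change = 2^(−(-4.370)) = 2^4.370 = 20.6776

20.678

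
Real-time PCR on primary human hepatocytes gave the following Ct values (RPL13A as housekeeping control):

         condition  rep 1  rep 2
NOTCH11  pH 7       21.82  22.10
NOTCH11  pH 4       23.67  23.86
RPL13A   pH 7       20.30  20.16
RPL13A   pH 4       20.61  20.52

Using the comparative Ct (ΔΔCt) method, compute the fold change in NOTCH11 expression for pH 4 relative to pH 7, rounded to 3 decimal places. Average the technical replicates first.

Mean Ct: NOTCH11 pH 7 21.960; NOTCH11 pH 4 23.765; RPL13A pH 7 20.230; RPL13A pH 4 20.565
ΔCt(pH 7) = 21.960 − 20.230 = 1.730
ΔCt(pH 4) = 23.765 − 20.565 = 3.200
ΔΔCt = 3.200 − 1.730 = 1.470
Fold change = 2^(−1.470) = 0.3610

0.361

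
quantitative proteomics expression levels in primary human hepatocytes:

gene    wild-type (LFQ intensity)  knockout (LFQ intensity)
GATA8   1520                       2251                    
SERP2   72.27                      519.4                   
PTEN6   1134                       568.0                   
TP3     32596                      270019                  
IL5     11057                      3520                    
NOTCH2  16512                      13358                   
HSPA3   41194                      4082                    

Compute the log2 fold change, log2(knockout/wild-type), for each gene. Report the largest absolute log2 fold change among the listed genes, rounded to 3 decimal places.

3.335

log2(2251/1520) = 0.566  (GATA8)
log2(519.4/72.27) = 2.845  (SERP2)
log2(568.0/1134) = -0.997  (PTEN6)
log2(270019/32596) = 3.050  (TP3)
log2(3520/11057) = -1.651  (IL5)
log2(13358/16512) = -0.306  (NOTCH2)
log2(4082/41194) = -3.335  (HSPA3)
The largest magnitude belongs to HSPA3.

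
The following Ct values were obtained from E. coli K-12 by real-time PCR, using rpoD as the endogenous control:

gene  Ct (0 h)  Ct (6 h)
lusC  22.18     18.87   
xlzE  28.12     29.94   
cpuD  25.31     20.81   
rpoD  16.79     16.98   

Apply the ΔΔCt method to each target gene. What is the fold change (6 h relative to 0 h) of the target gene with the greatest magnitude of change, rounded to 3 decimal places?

25.813

lusC: ΔΔCt = (18.87−16.98) − (22.18−16.79) = 1.89 − 5.39 = -3.50; fold change = 2^3.50 = 11.314
xlzE: ΔΔCt = (29.94−16.98) − (28.12−16.79) = 12.96 − 11.33 = 1.63; fold change = 2^-1.63 = 0.323
cpuD: ΔΔCt = (20.81−16.98) − (25.31−16.79) = 3.83 − 8.52 = -4.69; fold change = 2^4.69 = 25.813
cpuD has the largest |ΔΔCt| = 4.69.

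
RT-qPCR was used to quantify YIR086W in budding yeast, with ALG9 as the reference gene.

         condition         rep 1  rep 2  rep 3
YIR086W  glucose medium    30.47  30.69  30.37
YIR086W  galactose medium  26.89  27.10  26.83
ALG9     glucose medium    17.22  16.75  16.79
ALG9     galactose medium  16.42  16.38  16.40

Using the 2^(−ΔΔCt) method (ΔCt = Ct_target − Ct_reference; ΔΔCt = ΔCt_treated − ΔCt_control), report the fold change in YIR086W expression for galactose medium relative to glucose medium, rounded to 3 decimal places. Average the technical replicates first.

8.282

Mean Ct: YIR086W glucose medium 30.510; YIR086W galactose medium 26.940; ALG9 glucose medium 16.920; ALG9 galactose medium 16.400
ΔCt(glucose medium) = 30.510 − 16.920 = 13.590
ΔCt(galactose medium) = 26.940 − 16.400 = 10.540
ΔΔCt = 10.540 − 13.590 = -3.050
Fold change = 2^(−(-3.050)) = 2^3.050 = 8.2821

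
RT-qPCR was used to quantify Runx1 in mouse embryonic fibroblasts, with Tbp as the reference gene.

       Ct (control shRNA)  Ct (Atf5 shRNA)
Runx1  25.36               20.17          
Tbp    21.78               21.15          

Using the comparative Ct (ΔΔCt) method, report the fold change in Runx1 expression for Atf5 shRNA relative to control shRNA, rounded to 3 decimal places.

23.588

ΔCt(control shRNA) = 25.360 − 21.780 = 3.580
ΔCt(Atf5 shRNA) = 20.170 − 21.150 = -0.980
ΔΔCt = -0.980 − 3.580 = -4.560
Fold change = 2^(−(-4.560)) = 2^4.560 = 23.5883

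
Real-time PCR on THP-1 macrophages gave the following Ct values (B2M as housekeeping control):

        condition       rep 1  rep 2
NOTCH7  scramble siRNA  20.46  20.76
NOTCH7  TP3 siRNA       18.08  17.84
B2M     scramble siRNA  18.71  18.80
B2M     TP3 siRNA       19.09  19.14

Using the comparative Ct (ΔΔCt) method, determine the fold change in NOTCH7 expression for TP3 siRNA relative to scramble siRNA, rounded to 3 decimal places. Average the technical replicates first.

Mean Ct: NOTCH7 scramble siRNA 20.610; NOTCH7 TP3 siRNA 17.960; B2M scramble siRNA 18.755; B2M TP3 siRNA 19.115
ΔCt(scramble siRNA) = 20.610 − 18.755 = 1.855
ΔCt(TP3 siRNA) = 17.960 − 19.115 = -1.155
ΔΔCt = -1.155 − 1.855 = -3.010
Fold change = 2^(−(-3.010)) = 2^3.010 = 8.0556

8.056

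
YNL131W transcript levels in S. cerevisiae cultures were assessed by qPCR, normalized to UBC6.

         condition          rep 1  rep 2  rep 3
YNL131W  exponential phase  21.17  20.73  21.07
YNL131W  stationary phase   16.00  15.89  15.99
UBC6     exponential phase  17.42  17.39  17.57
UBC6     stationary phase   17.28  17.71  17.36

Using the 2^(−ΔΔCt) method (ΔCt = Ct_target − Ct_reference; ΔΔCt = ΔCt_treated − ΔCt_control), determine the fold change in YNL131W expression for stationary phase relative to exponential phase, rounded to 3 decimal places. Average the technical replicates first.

Mean Ct: YNL131W exponential phase 20.990; YNL131W stationary phase 15.960; UBC6 exponential phase 17.460; UBC6 stationary phase 17.450
ΔCt(exponential phase) = 20.990 − 17.460 = 3.530
ΔCt(stationary phase) = 15.960 − 17.450 = -1.490
ΔΔCt = -1.490 − 3.530 = -5.020
Fold change = 2^(−(-5.020)) = 2^5.020 = 32.4467

32.447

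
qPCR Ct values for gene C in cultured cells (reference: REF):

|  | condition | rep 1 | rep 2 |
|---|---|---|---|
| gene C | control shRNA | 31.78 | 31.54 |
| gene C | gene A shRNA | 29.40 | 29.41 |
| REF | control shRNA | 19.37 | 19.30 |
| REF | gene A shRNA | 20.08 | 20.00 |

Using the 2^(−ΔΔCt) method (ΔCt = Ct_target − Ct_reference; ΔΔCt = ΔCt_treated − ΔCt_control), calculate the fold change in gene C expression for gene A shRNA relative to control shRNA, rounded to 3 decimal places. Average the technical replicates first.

7.781

Mean Ct: gene C control shRNA 31.660; gene C gene A shRNA 29.405; REF control shRNA 19.335; REF gene A shRNA 20.040
ΔCt(control shRNA) = 31.660 − 19.335 = 12.325
ΔCt(gene A shRNA) = 29.405 − 20.040 = 9.365
ΔΔCt = 9.365 − 12.325 = -2.960
Fold change = 2^(−(-2.960)) = 2^2.960 = 7.7812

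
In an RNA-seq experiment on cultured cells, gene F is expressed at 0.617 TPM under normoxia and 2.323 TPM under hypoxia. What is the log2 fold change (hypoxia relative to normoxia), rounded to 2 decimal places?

Fold change = 2.323 / 0.617 = 3.7650
log2(3.7650) = 1.913

1.91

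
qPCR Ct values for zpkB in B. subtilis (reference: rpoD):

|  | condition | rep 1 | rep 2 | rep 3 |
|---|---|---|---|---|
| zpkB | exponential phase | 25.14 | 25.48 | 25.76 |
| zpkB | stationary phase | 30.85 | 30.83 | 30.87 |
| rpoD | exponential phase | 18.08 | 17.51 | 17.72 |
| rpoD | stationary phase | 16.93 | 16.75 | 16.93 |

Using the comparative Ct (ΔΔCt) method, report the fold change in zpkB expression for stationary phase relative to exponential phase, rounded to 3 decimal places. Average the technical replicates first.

Mean Ct: zpkB exponential phase 25.460; zpkB stationary phase 30.850; rpoD exponential phase 17.770; rpoD stationary phase 16.870
ΔCt(exponential phase) = 25.460 − 17.770 = 7.690
ΔCt(stationary phase) = 30.850 − 16.870 = 13.980
ΔΔCt = 13.980 − 7.690 = 6.290
Fold change = 2^(−6.290) = 0.0128

0.013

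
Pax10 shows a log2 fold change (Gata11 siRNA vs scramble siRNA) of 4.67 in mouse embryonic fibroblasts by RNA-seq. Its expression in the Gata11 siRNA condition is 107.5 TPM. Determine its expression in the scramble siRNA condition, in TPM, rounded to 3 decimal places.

4.223

Fold change = 2^(4.67) = 25.4572
scramble siRNA expression = 107.5 / 25.4572 = 4.223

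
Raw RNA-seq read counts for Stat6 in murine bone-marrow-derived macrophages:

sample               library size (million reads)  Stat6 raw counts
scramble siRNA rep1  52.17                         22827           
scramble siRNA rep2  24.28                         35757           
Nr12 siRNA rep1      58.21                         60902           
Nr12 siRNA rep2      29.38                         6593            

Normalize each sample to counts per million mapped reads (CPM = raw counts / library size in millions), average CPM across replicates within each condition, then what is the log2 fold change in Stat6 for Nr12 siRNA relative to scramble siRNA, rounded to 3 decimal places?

CPM(scramble siRNA rep1) = 22827 / 52.17 = 437.5503
CPM(scramble siRNA rep2) = 35757 / 24.28 = 1472.6936
CPM(Nr12 siRNA rep1) = 60902 / 58.21 = 1046.2463
CPM(Nr12 siRNA rep2) = 6593 / 29.38 = 224.4044
mean CPM(scramble siRNA) = 955.1219; mean CPM(Nr12 siRNA) = 635.3254
Fold change = 635.3254 / 955.1219 = 0.66518
log2(0.66518) = -0.5882

-0.588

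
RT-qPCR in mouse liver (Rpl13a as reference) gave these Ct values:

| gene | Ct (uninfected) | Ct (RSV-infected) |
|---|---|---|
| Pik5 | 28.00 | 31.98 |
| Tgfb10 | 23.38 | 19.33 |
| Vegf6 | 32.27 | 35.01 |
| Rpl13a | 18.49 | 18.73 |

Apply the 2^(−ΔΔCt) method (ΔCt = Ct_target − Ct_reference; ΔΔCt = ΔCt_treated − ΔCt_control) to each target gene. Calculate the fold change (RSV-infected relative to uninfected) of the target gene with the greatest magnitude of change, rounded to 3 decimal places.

19.562

Pik5: ΔΔCt = (31.98−18.73) − (28.00−18.49) = 13.25 − 9.51 = 3.74; fold change = 2^-3.74 = 0.075
Tgfb10: ΔΔCt = (19.33−18.73) − (23.38−18.49) = 0.60 − 4.89 = -4.29; fold change = 2^4.29 = 19.562
Vegf6: ΔΔCt = (35.01−18.73) − (32.27−18.49) = 16.28 − 13.78 = 2.50; fold change = 2^-2.50 = 0.177
Tgfb10 has the largest |ΔΔCt| = 4.29.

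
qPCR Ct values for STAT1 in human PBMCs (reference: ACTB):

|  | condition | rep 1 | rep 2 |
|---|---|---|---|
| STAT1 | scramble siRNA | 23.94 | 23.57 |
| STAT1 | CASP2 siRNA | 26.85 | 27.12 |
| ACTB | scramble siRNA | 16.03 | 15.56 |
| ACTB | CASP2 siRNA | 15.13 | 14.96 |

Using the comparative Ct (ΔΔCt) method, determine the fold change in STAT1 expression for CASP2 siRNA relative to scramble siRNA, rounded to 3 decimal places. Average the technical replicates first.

Mean Ct: STAT1 scramble siRNA 23.755; STAT1 CASP2 siRNA 26.985; ACTB scramble siRNA 15.795; ACTB CASP2 siRNA 15.045
ΔCt(scramble siRNA) = 23.755 − 15.795 = 7.960
ΔCt(CASP2 siRNA) = 26.985 − 15.045 = 11.940
ΔΔCt = 11.940 − 7.960 = 3.980
Fold change = 2^(−3.980) = 0.0634

0.063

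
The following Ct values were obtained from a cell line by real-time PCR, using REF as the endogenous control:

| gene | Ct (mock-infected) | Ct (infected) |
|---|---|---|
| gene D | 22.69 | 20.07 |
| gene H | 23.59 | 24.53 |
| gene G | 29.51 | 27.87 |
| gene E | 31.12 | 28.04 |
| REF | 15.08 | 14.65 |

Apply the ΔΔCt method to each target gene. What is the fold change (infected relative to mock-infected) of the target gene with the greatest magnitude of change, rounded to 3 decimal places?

6.277

gene D: ΔΔCt = (20.07−14.65) − (22.69−15.08) = 5.42 − 7.61 = -2.19; fold change = 2^2.19 = 4.563
gene H: ΔΔCt = (24.53−14.65) − (23.59−15.08) = 9.88 − 8.51 = 1.37; fold change = 2^-1.37 = 0.387
gene G: ΔΔCt = (27.87−14.65) − (29.51−15.08) = 13.22 − 14.43 = -1.21; fold change = 2^1.21 = 2.313
gene E: ΔΔCt = (28.04−14.65) − (31.12−15.08) = 13.39 − 16.04 = -2.65; fold change = 2^2.65 = 6.277
gene E has the largest |ΔΔCt| = 2.65.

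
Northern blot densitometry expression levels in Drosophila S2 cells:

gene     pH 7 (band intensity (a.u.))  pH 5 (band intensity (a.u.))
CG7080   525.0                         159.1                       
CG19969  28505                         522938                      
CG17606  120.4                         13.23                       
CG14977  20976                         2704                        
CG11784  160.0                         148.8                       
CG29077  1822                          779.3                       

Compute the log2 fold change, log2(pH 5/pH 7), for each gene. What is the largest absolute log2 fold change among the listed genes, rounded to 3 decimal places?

log2(159.1/525.0) = -1.722  (CG7080)
log2(522938/28505) = 4.197  (CG19969)
log2(13.23/120.4) = -3.186  (CG17606)
log2(2704/20976) = -2.956  (CG14977)
log2(148.8/160.0) = -0.105  (CG11784)
log2(779.3/1822) = -1.225  (CG29077)
The largest magnitude belongs to CG19969.

4.197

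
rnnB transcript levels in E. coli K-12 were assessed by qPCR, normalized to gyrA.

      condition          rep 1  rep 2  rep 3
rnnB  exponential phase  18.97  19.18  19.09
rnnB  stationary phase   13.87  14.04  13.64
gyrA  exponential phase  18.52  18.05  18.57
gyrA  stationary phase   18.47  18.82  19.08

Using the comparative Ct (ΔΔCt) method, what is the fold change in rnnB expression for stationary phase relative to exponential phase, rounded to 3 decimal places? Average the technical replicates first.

Mean Ct: rnnB exponential phase 19.080; rnnB stationary phase 13.850; gyrA exponential phase 18.380; gyrA stationary phase 18.790
ΔCt(exponential phase) = 19.080 − 18.380 = 0.700
ΔCt(stationary phase) = 13.850 − 18.790 = -4.940
ΔΔCt = -4.940 − 0.700 = -5.640
Fold change = 2^(−(-5.640)) = 2^5.640 = 49.8665

49.867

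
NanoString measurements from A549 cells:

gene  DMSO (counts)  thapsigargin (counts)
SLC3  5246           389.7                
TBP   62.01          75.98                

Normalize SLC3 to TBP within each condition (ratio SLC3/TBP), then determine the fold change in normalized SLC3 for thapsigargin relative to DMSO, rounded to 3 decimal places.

SLC3/TBP (DMSO) = 5246 / 62.01 = 84.599
SLC3/TBP (thapsigargin) = 389.7 / 75.98 = 5.129
Fold change = 5.129 / 84.599 = 0.0606

0.061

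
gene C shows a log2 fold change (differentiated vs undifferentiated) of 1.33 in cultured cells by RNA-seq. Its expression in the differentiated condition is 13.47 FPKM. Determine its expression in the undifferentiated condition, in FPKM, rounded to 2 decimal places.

5.36

Fold change = 2^(1.33) = 2.5140
undifferentiated expression = 13.47 / 2.5140 = 5.36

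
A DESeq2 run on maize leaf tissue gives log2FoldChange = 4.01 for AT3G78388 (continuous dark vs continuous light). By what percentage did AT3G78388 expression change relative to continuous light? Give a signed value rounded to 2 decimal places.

1511.13%

Fold change = 2^(4.01) = 16.1113
Percent change = (FC − 1) × 100% = (16.1113 − 1) × 100 = 1511.13%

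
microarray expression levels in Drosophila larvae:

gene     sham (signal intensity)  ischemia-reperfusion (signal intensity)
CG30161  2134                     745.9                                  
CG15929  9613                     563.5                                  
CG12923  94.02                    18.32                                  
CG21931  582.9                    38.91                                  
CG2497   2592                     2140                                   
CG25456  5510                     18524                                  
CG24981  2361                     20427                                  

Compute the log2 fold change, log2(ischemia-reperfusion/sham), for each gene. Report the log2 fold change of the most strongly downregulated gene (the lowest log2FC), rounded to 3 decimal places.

log2(745.9/2134) = -1.517  (CG30161)
log2(563.5/9613) = -4.092  (CG15929)
log2(18.32/94.02) = -2.360  (CG12923)
log2(38.91/582.9) = -3.905  (CG21931)
log2(2140/2592) = -0.276  (CG2497)
log2(18524/5510) = 1.749  (CG25456)
log2(20427/2361) = 3.113  (CG24981)
CG15929 is most strongly downregulated.

-4.092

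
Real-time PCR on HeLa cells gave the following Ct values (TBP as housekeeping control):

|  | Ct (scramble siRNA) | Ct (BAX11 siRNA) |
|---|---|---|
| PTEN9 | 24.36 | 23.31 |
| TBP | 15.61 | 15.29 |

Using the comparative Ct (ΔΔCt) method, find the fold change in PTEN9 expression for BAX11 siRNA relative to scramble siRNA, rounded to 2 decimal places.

1.66

ΔCt(scramble siRNA) = 24.360 − 15.610 = 8.750
ΔCt(BAX11 siRNA) = 23.310 − 15.290 = 8.020
ΔΔCt = 8.020 − 8.750 = -0.730
Fold change = 2^(−(-0.730)) = 2^0.730 = 1.659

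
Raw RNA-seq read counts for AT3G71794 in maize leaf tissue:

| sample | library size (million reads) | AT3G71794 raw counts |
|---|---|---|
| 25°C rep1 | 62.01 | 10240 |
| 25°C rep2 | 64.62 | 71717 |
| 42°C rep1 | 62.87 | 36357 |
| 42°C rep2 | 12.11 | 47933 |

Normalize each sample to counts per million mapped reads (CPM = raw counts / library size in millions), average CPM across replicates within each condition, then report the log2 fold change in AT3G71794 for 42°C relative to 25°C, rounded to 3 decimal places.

CPM(25°C rep1) = 10240 / 62.01 = 165.1347
CPM(25°C rep2) = 71717 / 64.62 = 1109.8267
CPM(42°C rep1) = 36357 / 62.87 = 578.2885
CPM(42°C rep2) = 47933 / 12.11 = 3958.1338
mean CPM(25°C) = 637.4807; mean CPM(42°C) = 2268.2112
Fold change = 2268.2112 / 637.4807 = 3.55809
log2(3.55809) = 1.8311

1.831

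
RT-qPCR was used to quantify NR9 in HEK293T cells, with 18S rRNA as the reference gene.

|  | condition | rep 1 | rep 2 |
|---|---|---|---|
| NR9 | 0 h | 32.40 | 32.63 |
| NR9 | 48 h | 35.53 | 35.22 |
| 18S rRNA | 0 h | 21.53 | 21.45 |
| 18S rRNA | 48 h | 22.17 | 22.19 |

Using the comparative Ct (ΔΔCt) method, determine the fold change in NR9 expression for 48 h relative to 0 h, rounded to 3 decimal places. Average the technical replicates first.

Mean Ct: NR9 0 h 32.515; NR9 48 h 35.375; 18S rRNA 0 h 21.490; 18S rRNA 48 h 22.180
ΔCt(0 h) = 32.515 − 21.490 = 11.025
ΔCt(48 h) = 35.375 − 22.180 = 13.195
ΔΔCt = 13.195 − 11.025 = 2.170
Fold change = 2^(−2.170) = 0.2222

0.222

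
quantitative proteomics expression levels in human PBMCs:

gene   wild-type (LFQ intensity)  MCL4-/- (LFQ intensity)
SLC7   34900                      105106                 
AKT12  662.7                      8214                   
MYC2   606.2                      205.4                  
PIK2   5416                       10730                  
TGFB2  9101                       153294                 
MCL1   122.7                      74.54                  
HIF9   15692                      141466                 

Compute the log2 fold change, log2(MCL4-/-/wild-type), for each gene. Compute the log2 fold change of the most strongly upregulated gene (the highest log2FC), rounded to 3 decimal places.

4.074

log2(105106/34900) = 1.591  (SLC7)
log2(8214/662.7) = 3.632  (AKT12)
log2(205.4/606.2) = -1.561  (MYC2)
log2(10730/5416) = 0.986  (PIK2)
log2(153294/9101) = 4.074  (TGFB2)
log2(74.54/122.7) = -0.719  (MCL1)
log2(141466/15692) = 3.172  (HIF9)
TGFB2 is most strongly upregulated.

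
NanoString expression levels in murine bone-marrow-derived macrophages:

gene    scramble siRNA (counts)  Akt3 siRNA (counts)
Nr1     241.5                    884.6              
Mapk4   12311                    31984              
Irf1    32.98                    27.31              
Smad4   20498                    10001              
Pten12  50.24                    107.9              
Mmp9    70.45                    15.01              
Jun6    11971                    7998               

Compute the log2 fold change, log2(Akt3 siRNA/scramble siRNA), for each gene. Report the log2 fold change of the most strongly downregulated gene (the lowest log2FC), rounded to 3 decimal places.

-2.231

log2(884.6/241.5) = 1.873  (Nr1)
log2(31984/12311) = 1.377  (Mapk4)
log2(27.31/32.98) = -0.272  (Irf1)
log2(10001/20498) = -1.035  (Smad4)
log2(107.9/50.24) = 1.103  (Pten12)
log2(15.01/70.45) = -2.231  (Mmp9)
log2(7998/11971) = -0.582  (Jun6)
Mmp9 is most strongly downregulated.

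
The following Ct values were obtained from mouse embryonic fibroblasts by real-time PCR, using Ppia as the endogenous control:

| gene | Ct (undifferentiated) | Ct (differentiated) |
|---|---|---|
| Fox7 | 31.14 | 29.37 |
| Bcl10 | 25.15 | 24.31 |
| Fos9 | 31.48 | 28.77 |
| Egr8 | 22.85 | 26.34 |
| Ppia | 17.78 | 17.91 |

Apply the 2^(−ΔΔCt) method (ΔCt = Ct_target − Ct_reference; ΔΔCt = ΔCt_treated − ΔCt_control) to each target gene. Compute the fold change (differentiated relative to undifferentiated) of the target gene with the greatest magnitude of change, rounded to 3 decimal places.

Fox7: ΔΔCt = (29.37−17.91) − (31.14−17.78) = 11.46 − 13.36 = -1.90; fold change = 2^1.90 = 3.732
Bcl10: ΔΔCt = (24.31−17.91) − (25.15−17.78) = 6.40 − 7.37 = -0.97; fold change = 2^0.97 = 1.959
Fos9: ΔΔCt = (28.77−17.91) − (31.48−17.78) = 10.86 − 13.70 = -2.84; fold change = 2^2.84 = 7.160
Egr8: ΔΔCt = (26.34−17.91) − (22.85−17.78) = 8.43 − 5.07 = 3.36; fold change = 2^-3.36 = 0.097
Egr8 has the largest |ΔΔCt| = 3.36.

0.097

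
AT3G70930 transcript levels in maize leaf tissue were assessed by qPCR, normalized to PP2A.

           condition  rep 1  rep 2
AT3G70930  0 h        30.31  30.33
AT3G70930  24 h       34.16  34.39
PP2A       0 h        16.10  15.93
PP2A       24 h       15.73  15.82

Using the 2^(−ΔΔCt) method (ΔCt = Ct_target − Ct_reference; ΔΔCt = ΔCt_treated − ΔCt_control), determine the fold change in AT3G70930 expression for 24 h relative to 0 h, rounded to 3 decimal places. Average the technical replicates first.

0.055

Mean Ct: AT3G70930 0 h 30.320; AT3G70930 24 h 34.275; PP2A 0 h 16.015; PP2A 24 h 15.775
ΔCt(0 h) = 30.320 − 16.015 = 14.305
ΔCt(24 h) = 34.275 − 15.775 = 18.500
ΔΔCt = 18.500 − 14.305 = 4.195
Fold change = 2^(−4.195) = 0.0546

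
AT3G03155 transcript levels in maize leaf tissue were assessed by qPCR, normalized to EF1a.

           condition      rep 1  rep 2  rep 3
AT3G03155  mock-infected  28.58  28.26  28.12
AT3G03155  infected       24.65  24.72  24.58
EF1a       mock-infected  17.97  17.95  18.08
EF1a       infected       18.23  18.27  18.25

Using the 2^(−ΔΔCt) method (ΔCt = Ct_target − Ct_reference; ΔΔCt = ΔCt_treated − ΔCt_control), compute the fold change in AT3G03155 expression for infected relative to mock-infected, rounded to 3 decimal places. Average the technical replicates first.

Mean Ct: AT3G03155 mock-infected 28.320; AT3G03155 infected 24.650; EF1a mock-infected 18.000; EF1a infected 18.250
ΔCt(mock-infected) = 28.320 − 18.000 = 10.320
ΔCt(infected) = 24.650 − 18.250 = 6.400
ΔΔCt = 6.400 − 10.320 = -3.920
Fold change = 2^(−(-3.920)) = 2^3.920 = 15.1369

15.137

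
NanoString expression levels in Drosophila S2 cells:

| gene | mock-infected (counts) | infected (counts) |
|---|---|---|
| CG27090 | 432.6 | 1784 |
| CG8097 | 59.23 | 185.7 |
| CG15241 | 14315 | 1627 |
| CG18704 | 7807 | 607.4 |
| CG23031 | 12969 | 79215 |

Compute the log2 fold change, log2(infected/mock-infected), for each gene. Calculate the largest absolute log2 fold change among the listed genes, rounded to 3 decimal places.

3.684

log2(1784/432.6) = 2.044  (CG27090)
log2(185.7/59.23) = 1.649  (CG8097)
log2(1627/14315) = -3.137  (CG15241)
log2(607.4/7807) = -3.684  (CG18704)
log2(79215/12969) = 2.611  (CG23031)
The largest magnitude belongs to CG18704.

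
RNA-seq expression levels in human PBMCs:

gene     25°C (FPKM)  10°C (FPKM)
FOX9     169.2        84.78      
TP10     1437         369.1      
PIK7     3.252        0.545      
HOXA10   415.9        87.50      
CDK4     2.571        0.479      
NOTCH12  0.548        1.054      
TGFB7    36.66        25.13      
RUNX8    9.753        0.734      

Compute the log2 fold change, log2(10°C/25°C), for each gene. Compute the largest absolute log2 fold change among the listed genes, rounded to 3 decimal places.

3.732

log2(84.78/169.2) = -0.997  (FOX9)
log2(369.1/1437) = -1.961  (TP10)
log2(0.545/3.252) = -2.577  (PIK7)
log2(87.50/415.9) = -2.249  (HOXA10)
log2(0.479/2.571) = -2.424  (CDK4)
log2(1.054/0.548) = 0.944  (NOTCH12)
log2(25.13/36.66) = -0.545  (TGFB7)
log2(0.734/9.753) = -3.732  (RUNX8)
The largest magnitude belongs to RUNX8.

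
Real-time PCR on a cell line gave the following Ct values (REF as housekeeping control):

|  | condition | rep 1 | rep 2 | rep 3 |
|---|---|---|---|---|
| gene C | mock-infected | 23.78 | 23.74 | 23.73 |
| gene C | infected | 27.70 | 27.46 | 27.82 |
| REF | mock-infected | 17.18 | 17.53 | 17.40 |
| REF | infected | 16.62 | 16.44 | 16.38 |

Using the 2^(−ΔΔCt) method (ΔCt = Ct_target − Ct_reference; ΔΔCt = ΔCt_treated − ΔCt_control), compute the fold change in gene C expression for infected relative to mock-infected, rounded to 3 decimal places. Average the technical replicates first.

Mean Ct: gene C mock-infected 23.750; gene C infected 27.660; REF mock-infected 17.370; REF infected 16.480
ΔCt(mock-infected) = 23.750 − 17.370 = 6.380
ΔCt(infected) = 27.660 − 16.480 = 11.180
ΔΔCt = 11.180 − 6.380 = 4.800
Fold change = 2^(−4.800) = 0.0359

0.036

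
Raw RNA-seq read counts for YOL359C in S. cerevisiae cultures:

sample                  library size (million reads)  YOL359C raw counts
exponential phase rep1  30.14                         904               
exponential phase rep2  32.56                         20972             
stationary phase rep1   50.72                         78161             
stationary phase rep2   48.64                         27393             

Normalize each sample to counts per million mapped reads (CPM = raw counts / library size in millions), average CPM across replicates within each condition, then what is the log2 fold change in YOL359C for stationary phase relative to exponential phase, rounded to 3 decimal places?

1.642

CPM(exponential phase rep1) = 904 / 30.14 = 29.9934
CPM(exponential phase rep2) = 20972 / 32.56 = 644.1032
CPM(stationary phase rep1) = 78161 / 50.72 = 1541.0292
CPM(stationary phase rep2) = 27393 / 48.64 = 563.1785
mean CPM(exponential phase) = 337.0483; mean CPM(stationary phase) = 1052.1038
Fold change = 1052.1038 / 337.0483 = 3.12152
log2(3.12152) = 1.6422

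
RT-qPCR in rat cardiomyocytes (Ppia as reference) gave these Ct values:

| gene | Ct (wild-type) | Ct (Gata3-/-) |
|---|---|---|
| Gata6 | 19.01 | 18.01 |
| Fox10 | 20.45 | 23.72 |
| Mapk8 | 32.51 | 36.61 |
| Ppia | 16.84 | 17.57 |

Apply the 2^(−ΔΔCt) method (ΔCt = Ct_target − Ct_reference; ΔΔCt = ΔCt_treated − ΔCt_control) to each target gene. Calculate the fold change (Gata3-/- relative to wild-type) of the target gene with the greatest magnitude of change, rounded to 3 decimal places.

Gata6: ΔΔCt = (18.01−17.57) − (19.01−16.84) = 0.44 − 2.17 = -1.73; fold change = 2^1.73 = 3.317
Fox10: ΔΔCt = (23.72−17.57) − (20.45−16.84) = 6.15 − 3.61 = 2.54; fold change = 2^-2.54 = 0.172
Mapk8: ΔΔCt = (36.61−17.57) − (32.51−16.84) = 19.04 − 15.67 = 3.37; fold change = 2^-3.37 = 0.097
Mapk8 has the largest |ΔΔCt| = 3.37.

0.097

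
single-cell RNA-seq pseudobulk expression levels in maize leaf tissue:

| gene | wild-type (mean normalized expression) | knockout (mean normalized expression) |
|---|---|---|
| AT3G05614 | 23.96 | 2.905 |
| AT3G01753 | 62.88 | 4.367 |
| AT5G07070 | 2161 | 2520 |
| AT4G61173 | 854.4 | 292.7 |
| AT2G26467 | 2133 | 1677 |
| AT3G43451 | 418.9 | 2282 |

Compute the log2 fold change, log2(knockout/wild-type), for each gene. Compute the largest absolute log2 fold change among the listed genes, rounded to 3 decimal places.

3.848

log2(2.905/23.96) = -3.044  (AT3G05614)
log2(4.367/62.88) = -3.848  (AT3G01753)
log2(2520/2161) = 0.222  (AT5G07070)
log2(292.7/854.4) = -1.545  (AT4G61173)
log2(1677/2133) = -0.347  (AT2G26467)
log2(2282/418.9) = 2.446  (AT3G43451)
The largest magnitude belongs to AT3G01753.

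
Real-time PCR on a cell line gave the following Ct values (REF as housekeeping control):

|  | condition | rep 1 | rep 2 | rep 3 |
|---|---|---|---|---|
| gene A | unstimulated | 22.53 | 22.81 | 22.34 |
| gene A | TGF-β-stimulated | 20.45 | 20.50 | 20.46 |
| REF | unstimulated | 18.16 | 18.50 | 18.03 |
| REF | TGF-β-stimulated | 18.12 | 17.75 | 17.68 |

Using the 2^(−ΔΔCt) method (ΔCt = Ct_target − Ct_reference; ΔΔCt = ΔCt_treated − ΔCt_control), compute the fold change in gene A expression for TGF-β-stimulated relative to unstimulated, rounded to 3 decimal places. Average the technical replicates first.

Mean Ct: gene A unstimulated 22.560; gene A TGF-β-stimulated 20.470; REF unstimulated 18.230; REF TGF-β-stimulated 17.850
ΔCt(unstimulated) = 22.560 − 18.230 = 4.330
ΔCt(TGF-β-stimulated) = 20.470 − 17.850 = 2.620
ΔΔCt = 2.620 − 4.330 = -1.710
Fold change = 2^(−(-1.710)) = 2^1.710 = 3.2716

3.272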